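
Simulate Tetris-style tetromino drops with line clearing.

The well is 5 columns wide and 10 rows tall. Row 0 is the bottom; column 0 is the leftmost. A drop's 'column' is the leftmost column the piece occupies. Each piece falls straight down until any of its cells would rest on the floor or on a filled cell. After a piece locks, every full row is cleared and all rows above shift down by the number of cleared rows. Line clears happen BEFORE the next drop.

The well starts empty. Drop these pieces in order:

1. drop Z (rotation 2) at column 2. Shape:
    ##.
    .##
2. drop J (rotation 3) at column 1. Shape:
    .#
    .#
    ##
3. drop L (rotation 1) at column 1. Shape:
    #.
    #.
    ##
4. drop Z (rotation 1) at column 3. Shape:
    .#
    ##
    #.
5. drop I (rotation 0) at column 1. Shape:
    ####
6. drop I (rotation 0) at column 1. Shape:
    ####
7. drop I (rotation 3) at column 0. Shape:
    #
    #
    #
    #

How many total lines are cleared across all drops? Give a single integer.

Drop 1: Z rot2 at col 2 lands with bottom-row=0; cleared 0 line(s) (total 0); column heights now [0 0 2 2 1], max=2
Drop 2: J rot3 at col 1 lands with bottom-row=2; cleared 0 line(s) (total 0); column heights now [0 3 5 2 1], max=5
Drop 3: L rot1 at col 1 lands with bottom-row=5; cleared 0 line(s) (total 0); column heights now [0 8 6 2 1], max=8
Drop 4: Z rot1 at col 3 lands with bottom-row=2; cleared 0 line(s) (total 0); column heights now [0 8 6 4 5], max=8
Drop 5: I rot0 at col 1 lands with bottom-row=8; cleared 0 line(s) (total 0); column heights now [0 9 9 9 9], max=9
Drop 6: I rot0 at col 1 lands with bottom-row=9; cleared 0 line(s) (total 0); column heights now [0 10 10 10 10], max=10
Drop 7: I rot3 at col 0 lands with bottom-row=0; cleared 0 line(s) (total 0); column heights now [4 10 10 10 10], max=10

Answer: 0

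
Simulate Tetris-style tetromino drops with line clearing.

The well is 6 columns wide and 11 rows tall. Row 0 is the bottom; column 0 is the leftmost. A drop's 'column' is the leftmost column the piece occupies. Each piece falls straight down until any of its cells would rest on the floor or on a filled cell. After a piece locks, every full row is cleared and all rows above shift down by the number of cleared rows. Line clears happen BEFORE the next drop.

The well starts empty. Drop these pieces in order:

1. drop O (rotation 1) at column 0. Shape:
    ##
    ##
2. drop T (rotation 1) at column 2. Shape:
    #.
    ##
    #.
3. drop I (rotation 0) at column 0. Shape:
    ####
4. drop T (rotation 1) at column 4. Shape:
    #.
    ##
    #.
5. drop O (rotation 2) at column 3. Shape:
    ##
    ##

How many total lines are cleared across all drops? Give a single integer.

Answer: 1

Derivation:
Drop 1: O rot1 at col 0 lands with bottom-row=0; cleared 0 line(s) (total 0); column heights now [2 2 0 0 0 0], max=2
Drop 2: T rot1 at col 2 lands with bottom-row=0; cleared 0 line(s) (total 0); column heights now [2 2 3 2 0 0], max=3
Drop 3: I rot0 at col 0 lands with bottom-row=3; cleared 0 line(s) (total 0); column heights now [4 4 4 4 0 0], max=4
Drop 4: T rot1 at col 4 lands with bottom-row=0; cleared 1 line(s) (total 1); column heights now [3 3 3 3 2 0], max=3
Drop 5: O rot2 at col 3 lands with bottom-row=3; cleared 0 line(s) (total 1); column heights now [3 3 3 5 5 0], max=5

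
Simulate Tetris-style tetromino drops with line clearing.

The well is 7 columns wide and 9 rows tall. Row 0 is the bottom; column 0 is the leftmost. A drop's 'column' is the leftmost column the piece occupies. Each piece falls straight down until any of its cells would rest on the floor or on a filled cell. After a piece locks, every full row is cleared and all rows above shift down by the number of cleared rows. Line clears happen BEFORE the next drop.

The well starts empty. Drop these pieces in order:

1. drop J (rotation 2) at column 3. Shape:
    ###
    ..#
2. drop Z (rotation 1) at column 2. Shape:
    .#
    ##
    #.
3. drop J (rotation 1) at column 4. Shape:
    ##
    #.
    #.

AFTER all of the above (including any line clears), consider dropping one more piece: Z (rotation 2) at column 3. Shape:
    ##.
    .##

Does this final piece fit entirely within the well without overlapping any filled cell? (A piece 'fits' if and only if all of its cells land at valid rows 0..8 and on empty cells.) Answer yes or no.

Drop 1: J rot2 at col 3 lands with bottom-row=0; cleared 0 line(s) (total 0); column heights now [0 0 0 2 2 2 0], max=2
Drop 2: Z rot1 at col 2 lands with bottom-row=1; cleared 0 line(s) (total 0); column heights now [0 0 3 4 2 2 0], max=4
Drop 3: J rot1 at col 4 lands with bottom-row=2; cleared 0 line(s) (total 0); column heights now [0 0 3 4 5 5 0], max=5
Test piece Z rot2 at col 3 (width 3): heights before test = [0 0 3 4 5 5 0]; fits = True

Answer: yes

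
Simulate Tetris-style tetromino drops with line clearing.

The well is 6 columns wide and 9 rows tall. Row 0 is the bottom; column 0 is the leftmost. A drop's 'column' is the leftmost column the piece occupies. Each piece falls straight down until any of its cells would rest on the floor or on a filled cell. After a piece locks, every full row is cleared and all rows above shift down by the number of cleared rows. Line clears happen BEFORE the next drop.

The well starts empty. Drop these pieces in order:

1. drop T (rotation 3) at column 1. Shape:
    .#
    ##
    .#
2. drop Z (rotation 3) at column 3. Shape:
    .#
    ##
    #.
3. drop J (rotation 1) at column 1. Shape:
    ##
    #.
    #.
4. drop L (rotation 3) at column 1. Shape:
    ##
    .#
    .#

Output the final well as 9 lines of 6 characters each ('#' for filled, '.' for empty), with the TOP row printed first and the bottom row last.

Answer: ......
.##...
..#...
..#...
.##...
.#....
.##.#.
.####.
..##..

Derivation:
Drop 1: T rot3 at col 1 lands with bottom-row=0; cleared 0 line(s) (total 0); column heights now [0 2 3 0 0 0], max=3
Drop 2: Z rot3 at col 3 lands with bottom-row=0; cleared 0 line(s) (total 0); column heights now [0 2 3 2 3 0], max=3
Drop 3: J rot1 at col 1 lands with bottom-row=2; cleared 0 line(s) (total 0); column heights now [0 5 5 2 3 0], max=5
Drop 4: L rot3 at col 1 lands with bottom-row=5; cleared 0 line(s) (total 0); column heights now [0 8 8 2 3 0], max=8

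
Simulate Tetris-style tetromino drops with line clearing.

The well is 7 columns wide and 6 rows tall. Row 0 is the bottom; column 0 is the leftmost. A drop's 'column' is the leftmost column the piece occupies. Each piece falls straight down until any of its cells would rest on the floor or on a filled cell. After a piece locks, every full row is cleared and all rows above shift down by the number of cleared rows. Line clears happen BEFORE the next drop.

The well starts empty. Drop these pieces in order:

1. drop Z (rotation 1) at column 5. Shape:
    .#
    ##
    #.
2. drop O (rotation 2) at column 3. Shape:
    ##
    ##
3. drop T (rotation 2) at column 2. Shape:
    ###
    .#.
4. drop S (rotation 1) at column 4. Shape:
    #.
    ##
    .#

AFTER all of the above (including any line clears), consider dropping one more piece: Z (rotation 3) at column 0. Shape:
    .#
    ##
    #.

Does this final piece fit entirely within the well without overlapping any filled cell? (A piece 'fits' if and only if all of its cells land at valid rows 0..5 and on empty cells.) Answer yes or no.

Drop 1: Z rot1 at col 5 lands with bottom-row=0; cleared 0 line(s) (total 0); column heights now [0 0 0 0 0 2 3], max=3
Drop 2: O rot2 at col 3 lands with bottom-row=0; cleared 0 line(s) (total 0); column heights now [0 0 0 2 2 2 3], max=3
Drop 3: T rot2 at col 2 lands with bottom-row=2; cleared 0 line(s) (total 0); column heights now [0 0 4 4 4 2 3], max=4
Drop 4: S rot1 at col 4 lands with bottom-row=3; cleared 0 line(s) (total 0); column heights now [0 0 4 4 6 5 3], max=6
Test piece Z rot3 at col 0 (width 2): heights before test = [0 0 4 4 6 5 3]; fits = True

Answer: yes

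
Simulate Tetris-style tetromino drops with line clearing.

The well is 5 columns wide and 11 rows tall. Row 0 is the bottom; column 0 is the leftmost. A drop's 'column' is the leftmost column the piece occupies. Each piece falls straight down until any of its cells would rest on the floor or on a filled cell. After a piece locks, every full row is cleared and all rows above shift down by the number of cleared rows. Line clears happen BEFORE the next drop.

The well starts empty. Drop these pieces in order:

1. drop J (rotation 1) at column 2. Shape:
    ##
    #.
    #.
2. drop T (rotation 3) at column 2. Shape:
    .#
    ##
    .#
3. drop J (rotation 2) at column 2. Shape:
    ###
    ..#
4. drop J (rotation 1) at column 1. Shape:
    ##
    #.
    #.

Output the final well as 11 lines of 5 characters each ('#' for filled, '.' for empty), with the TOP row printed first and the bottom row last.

Drop 1: J rot1 at col 2 lands with bottom-row=0; cleared 0 line(s) (total 0); column heights now [0 0 3 3 0], max=3
Drop 2: T rot3 at col 2 lands with bottom-row=3; cleared 0 line(s) (total 0); column heights now [0 0 5 6 0], max=6
Drop 3: J rot2 at col 2 lands with bottom-row=5; cleared 0 line(s) (total 0); column heights now [0 0 7 7 7], max=7
Drop 4: J rot1 at col 1 lands with bottom-row=5; cleared 0 line(s) (total 0); column heights now [0 8 8 7 7], max=8

Answer: .....
.....
.....
.##..
.####
.#.##
..##.
...#.
..##.
..#..
..#..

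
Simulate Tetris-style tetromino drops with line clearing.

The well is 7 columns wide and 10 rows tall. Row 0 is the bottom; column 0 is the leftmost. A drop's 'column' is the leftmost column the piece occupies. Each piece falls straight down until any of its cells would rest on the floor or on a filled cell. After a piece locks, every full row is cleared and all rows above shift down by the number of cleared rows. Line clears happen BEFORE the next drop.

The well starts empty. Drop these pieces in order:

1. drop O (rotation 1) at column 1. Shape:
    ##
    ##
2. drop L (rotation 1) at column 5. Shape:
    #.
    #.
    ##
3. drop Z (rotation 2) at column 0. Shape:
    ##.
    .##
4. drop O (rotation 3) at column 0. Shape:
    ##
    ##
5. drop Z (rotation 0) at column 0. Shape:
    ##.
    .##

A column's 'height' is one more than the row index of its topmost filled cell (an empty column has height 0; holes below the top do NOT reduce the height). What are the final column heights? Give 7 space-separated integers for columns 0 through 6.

Answer: 8 8 7 0 0 3 1

Derivation:
Drop 1: O rot1 at col 1 lands with bottom-row=0; cleared 0 line(s) (total 0); column heights now [0 2 2 0 0 0 0], max=2
Drop 2: L rot1 at col 5 lands with bottom-row=0; cleared 0 line(s) (total 0); column heights now [0 2 2 0 0 3 1], max=3
Drop 3: Z rot2 at col 0 lands with bottom-row=2; cleared 0 line(s) (total 0); column heights now [4 4 3 0 0 3 1], max=4
Drop 4: O rot3 at col 0 lands with bottom-row=4; cleared 0 line(s) (total 0); column heights now [6 6 3 0 0 3 1], max=6
Drop 5: Z rot0 at col 0 lands with bottom-row=6; cleared 0 line(s) (total 0); column heights now [8 8 7 0 0 3 1], max=8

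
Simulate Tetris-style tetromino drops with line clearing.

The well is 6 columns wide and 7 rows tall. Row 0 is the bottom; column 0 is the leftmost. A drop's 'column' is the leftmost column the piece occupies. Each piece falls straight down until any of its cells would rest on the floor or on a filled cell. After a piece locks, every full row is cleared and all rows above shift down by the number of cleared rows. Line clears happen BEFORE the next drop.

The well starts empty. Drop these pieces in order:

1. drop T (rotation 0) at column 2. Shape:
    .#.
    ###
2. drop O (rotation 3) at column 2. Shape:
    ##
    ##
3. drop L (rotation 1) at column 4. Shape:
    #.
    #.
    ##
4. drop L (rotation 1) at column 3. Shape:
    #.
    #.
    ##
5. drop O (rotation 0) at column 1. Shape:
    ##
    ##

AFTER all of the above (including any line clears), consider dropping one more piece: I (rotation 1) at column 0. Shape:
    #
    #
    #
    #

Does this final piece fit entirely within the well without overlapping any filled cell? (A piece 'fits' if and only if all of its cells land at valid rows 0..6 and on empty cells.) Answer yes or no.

Drop 1: T rot0 at col 2 lands with bottom-row=0; cleared 0 line(s) (total 0); column heights now [0 0 1 2 1 0], max=2
Drop 2: O rot3 at col 2 lands with bottom-row=2; cleared 0 line(s) (total 0); column heights now [0 0 4 4 1 0], max=4
Drop 3: L rot1 at col 4 lands with bottom-row=1; cleared 0 line(s) (total 0); column heights now [0 0 4 4 4 2], max=4
Drop 4: L rot1 at col 3 lands with bottom-row=4; cleared 0 line(s) (total 0); column heights now [0 0 4 7 5 2], max=7
Drop 5: O rot0 at col 1 lands with bottom-row=4; cleared 0 line(s) (total 0); column heights now [0 6 6 7 5 2], max=7
Test piece I rot1 at col 0 (width 1): heights before test = [0 6 6 7 5 2]; fits = True

Answer: yes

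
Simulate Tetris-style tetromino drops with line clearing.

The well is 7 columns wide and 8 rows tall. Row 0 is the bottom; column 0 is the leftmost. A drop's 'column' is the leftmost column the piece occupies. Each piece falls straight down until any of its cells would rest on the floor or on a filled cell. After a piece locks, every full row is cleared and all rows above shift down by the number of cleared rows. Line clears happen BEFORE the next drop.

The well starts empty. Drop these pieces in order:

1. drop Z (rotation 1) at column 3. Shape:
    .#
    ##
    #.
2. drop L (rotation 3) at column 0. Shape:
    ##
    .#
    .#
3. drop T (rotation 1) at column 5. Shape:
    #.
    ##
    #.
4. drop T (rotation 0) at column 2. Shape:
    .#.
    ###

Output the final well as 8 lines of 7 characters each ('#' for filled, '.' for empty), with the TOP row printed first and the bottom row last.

Answer: .......
.......
.......
...#...
..###..
##..##.
.#.####
.#.#.#.

Derivation:
Drop 1: Z rot1 at col 3 lands with bottom-row=0; cleared 0 line(s) (total 0); column heights now [0 0 0 2 3 0 0], max=3
Drop 2: L rot3 at col 0 lands with bottom-row=0; cleared 0 line(s) (total 0); column heights now [3 3 0 2 3 0 0], max=3
Drop 3: T rot1 at col 5 lands with bottom-row=0; cleared 0 line(s) (total 0); column heights now [3 3 0 2 3 3 2], max=3
Drop 4: T rot0 at col 2 lands with bottom-row=3; cleared 0 line(s) (total 0); column heights now [3 3 4 5 4 3 2], max=5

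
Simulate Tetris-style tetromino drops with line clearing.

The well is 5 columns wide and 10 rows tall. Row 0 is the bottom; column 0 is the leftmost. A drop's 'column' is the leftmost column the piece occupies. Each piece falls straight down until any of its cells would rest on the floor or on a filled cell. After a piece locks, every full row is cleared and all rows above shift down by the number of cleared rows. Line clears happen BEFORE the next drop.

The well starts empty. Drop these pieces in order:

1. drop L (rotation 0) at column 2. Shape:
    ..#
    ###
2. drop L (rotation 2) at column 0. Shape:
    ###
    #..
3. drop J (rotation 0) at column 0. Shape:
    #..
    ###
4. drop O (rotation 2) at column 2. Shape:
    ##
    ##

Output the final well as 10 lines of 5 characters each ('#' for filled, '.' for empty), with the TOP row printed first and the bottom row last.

Answer: .....
.....
.....
.....
.....
..##.
#.##.
###..
###.#
#.###

Derivation:
Drop 1: L rot0 at col 2 lands with bottom-row=0; cleared 0 line(s) (total 0); column heights now [0 0 1 1 2], max=2
Drop 2: L rot2 at col 0 lands with bottom-row=0; cleared 0 line(s) (total 0); column heights now [2 2 2 1 2], max=2
Drop 3: J rot0 at col 0 lands with bottom-row=2; cleared 0 line(s) (total 0); column heights now [4 3 3 1 2], max=4
Drop 4: O rot2 at col 2 lands with bottom-row=3; cleared 0 line(s) (total 0); column heights now [4 3 5 5 2], max=5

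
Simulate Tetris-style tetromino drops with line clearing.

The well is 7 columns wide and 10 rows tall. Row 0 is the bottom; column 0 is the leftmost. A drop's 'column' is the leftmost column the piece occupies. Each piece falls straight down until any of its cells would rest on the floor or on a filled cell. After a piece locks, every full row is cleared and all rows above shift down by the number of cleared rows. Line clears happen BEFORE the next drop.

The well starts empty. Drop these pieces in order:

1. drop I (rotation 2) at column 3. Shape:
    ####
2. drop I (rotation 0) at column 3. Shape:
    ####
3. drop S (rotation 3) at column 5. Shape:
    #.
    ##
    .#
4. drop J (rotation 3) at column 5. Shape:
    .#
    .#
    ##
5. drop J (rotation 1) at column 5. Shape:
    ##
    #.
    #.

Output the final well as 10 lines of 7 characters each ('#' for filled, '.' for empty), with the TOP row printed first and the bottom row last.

Drop 1: I rot2 at col 3 lands with bottom-row=0; cleared 0 line(s) (total 0); column heights now [0 0 0 1 1 1 1], max=1
Drop 2: I rot0 at col 3 lands with bottom-row=1; cleared 0 line(s) (total 0); column heights now [0 0 0 2 2 2 2], max=2
Drop 3: S rot3 at col 5 lands with bottom-row=2; cleared 0 line(s) (total 0); column heights now [0 0 0 2 2 5 4], max=5
Drop 4: J rot3 at col 5 lands with bottom-row=5; cleared 0 line(s) (total 0); column heights now [0 0 0 2 2 6 8], max=8
Drop 5: J rot1 at col 5 lands with bottom-row=6; cleared 0 line(s) (total 0); column heights now [0 0 0 2 2 9 9], max=9

Answer: .......
.....##
.....##
.....##
.....##
.....#.
.....##
......#
...####
...####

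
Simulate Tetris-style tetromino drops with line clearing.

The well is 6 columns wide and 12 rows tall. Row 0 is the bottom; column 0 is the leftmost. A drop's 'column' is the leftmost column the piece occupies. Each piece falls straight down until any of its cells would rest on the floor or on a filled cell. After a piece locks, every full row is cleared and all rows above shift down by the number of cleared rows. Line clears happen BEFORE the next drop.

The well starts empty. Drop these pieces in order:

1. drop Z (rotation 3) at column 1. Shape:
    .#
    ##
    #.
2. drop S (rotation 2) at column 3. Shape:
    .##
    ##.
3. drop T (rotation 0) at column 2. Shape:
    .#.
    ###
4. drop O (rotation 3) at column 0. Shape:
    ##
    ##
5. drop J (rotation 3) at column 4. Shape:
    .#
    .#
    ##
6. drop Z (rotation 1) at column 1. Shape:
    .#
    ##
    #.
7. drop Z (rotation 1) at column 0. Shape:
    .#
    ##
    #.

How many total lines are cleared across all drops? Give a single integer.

Drop 1: Z rot3 at col 1 lands with bottom-row=0; cleared 0 line(s) (total 0); column heights now [0 2 3 0 0 0], max=3
Drop 2: S rot2 at col 3 lands with bottom-row=0; cleared 0 line(s) (total 0); column heights now [0 2 3 1 2 2], max=3
Drop 3: T rot0 at col 2 lands with bottom-row=3; cleared 0 line(s) (total 0); column heights now [0 2 4 5 4 2], max=5
Drop 4: O rot3 at col 0 lands with bottom-row=2; cleared 0 line(s) (total 0); column heights now [4 4 4 5 4 2], max=5
Drop 5: J rot3 at col 4 lands with bottom-row=4; cleared 0 line(s) (total 0); column heights now [4 4 4 5 5 7], max=7
Drop 6: Z rot1 at col 1 lands with bottom-row=4; cleared 0 line(s) (total 0); column heights now [4 6 7 5 5 7], max=7
Drop 7: Z rot1 at col 0 lands with bottom-row=5; cleared 0 line(s) (total 0); column heights now [7 8 7 5 5 7], max=8

Answer: 0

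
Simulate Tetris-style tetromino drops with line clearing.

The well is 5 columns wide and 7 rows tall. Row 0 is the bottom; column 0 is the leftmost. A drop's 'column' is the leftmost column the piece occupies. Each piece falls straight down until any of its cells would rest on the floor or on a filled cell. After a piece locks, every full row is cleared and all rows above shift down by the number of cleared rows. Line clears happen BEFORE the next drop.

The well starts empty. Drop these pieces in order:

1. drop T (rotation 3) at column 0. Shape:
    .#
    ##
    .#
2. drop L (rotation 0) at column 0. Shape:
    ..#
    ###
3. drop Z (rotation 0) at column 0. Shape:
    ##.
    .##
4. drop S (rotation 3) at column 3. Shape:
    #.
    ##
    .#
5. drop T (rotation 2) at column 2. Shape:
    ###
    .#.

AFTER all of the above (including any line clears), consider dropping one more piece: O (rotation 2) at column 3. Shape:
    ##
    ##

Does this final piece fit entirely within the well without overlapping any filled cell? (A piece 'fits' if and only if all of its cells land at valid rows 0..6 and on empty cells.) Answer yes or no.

Answer: no

Derivation:
Drop 1: T rot3 at col 0 lands with bottom-row=0; cleared 0 line(s) (total 0); column heights now [2 3 0 0 0], max=3
Drop 2: L rot0 at col 0 lands with bottom-row=3; cleared 0 line(s) (total 0); column heights now [4 4 5 0 0], max=5
Drop 3: Z rot0 at col 0 lands with bottom-row=5; cleared 0 line(s) (total 0); column heights now [7 7 6 0 0], max=7
Drop 4: S rot3 at col 3 lands with bottom-row=0; cleared 0 line(s) (total 0); column heights now [7 7 6 3 2], max=7
Drop 5: T rot2 at col 2 lands with bottom-row=5; cleared 1 line(s) (total 1); column heights now [4 6 6 6 2], max=6
Test piece O rot2 at col 3 (width 2): heights before test = [4 6 6 6 2]; fits = False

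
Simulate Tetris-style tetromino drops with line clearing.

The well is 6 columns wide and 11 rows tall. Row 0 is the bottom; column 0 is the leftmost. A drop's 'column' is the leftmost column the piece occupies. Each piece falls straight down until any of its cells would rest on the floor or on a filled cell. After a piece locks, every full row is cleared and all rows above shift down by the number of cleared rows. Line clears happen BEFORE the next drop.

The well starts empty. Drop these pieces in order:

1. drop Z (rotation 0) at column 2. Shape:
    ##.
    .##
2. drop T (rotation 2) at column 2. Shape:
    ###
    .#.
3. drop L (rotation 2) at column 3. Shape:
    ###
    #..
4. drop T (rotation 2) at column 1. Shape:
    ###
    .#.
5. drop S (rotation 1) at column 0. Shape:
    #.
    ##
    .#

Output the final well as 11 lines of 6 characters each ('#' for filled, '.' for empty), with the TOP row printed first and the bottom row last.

Answer: ......
#.....
##....
.#....
.###..
..####
...#..
..###.
...#..
..##..
...##.

Derivation:
Drop 1: Z rot0 at col 2 lands with bottom-row=0; cleared 0 line(s) (total 0); column heights now [0 0 2 2 1 0], max=2
Drop 2: T rot2 at col 2 lands with bottom-row=2; cleared 0 line(s) (total 0); column heights now [0 0 4 4 4 0], max=4
Drop 3: L rot2 at col 3 lands with bottom-row=4; cleared 0 line(s) (total 0); column heights now [0 0 4 6 6 6], max=6
Drop 4: T rot2 at col 1 lands with bottom-row=5; cleared 0 line(s) (total 0); column heights now [0 7 7 7 6 6], max=7
Drop 5: S rot1 at col 0 lands with bottom-row=7; cleared 0 line(s) (total 0); column heights now [10 9 7 7 6 6], max=10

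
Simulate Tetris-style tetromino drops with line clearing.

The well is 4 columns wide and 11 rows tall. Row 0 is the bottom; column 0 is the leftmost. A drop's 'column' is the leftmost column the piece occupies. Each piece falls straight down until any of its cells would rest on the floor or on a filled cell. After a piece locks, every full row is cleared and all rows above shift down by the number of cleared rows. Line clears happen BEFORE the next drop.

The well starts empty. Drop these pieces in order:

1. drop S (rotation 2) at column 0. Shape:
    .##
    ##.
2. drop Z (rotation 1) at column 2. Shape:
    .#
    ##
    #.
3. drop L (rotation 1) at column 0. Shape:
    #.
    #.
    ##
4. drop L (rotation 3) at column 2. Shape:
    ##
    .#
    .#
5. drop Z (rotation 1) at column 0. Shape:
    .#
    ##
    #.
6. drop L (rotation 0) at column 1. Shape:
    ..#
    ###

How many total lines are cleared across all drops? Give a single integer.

Answer: 0

Derivation:
Drop 1: S rot2 at col 0 lands with bottom-row=0; cleared 0 line(s) (total 0); column heights now [1 2 2 0], max=2
Drop 2: Z rot1 at col 2 lands with bottom-row=2; cleared 0 line(s) (total 0); column heights now [1 2 4 5], max=5
Drop 3: L rot1 at col 0 lands with bottom-row=2; cleared 0 line(s) (total 0); column heights now [5 3 4 5], max=5
Drop 4: L rot3 at col 2 lands with bottom-row=5; cleared 0 line(s) (total 0); column heights now [5 3 8 8], max=8
Drop 5: Z rot1 at col 0 lands with bottom-row=5; cleared 0 line(s) (total 0); column heights now [7 8 8 8], max=8
Drop 6: L rot0 at col 1 lands with bottom-row=8; cleared 0 line(s) (total 0); column heights now [7 9 9 10], max=10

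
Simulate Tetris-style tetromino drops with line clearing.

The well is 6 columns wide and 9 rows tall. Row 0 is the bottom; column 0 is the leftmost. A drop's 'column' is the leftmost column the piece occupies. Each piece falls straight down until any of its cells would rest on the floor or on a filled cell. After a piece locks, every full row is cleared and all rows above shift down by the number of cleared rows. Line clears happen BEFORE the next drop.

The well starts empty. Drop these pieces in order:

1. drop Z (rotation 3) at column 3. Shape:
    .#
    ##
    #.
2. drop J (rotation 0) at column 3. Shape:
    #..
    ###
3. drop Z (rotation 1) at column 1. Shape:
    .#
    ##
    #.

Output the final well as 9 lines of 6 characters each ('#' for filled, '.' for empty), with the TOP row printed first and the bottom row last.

Drop 1: Z rot3 at col 3 lands with bottom-row=0; cleared 0 line(s) (total 0); column heights now [0 0 0 2 3 0], max=3
Drop 2: J rot0 at col 3 lands with bottom-row=3; cleared 0 line(s) (total 0); column heights now [0 0 0 5 4 4], max=5
Drop 3: Z rot1 at col 1 lands with bottom-row=0; cleared 0 line(s) (total 0); column heights now [0 2 3 5 4 4], max=5

Answer: ......
......
......
......
...#..
...###
..#.#.
.####.
.#.#..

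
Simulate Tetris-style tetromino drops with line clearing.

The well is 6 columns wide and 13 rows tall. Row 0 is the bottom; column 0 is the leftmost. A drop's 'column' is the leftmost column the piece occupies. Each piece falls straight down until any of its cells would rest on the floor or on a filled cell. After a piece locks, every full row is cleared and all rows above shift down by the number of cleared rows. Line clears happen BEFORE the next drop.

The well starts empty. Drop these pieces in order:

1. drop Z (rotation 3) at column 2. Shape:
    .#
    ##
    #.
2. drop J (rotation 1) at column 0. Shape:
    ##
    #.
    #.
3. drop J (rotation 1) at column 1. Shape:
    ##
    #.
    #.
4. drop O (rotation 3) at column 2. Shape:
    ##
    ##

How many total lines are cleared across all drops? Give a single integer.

Drop 1: Z rot3 at col 2 lands with bottom-row=0; cleared 0 line(s) (total 0); column heights now [0 0 2 3 0 0], max=3
Drop 2: J rot1 at col 0 lands with bottom-row=0; cleared 0 line(s) (total 0); column heights now [3 3 2 3 0 0], max=3
Drop 3: J rot1 at col 1 lands with bottom-row=3; cleared 0 line(s) (total 0); column heights now [3 6 6 3 0 0], max=6
Drop 4: O rot3 at col 2 lands with bottom-row=6; cleared 0 line(s) (total 0); column heights now [3 6 8 8 0 0], max=8

Answer: 0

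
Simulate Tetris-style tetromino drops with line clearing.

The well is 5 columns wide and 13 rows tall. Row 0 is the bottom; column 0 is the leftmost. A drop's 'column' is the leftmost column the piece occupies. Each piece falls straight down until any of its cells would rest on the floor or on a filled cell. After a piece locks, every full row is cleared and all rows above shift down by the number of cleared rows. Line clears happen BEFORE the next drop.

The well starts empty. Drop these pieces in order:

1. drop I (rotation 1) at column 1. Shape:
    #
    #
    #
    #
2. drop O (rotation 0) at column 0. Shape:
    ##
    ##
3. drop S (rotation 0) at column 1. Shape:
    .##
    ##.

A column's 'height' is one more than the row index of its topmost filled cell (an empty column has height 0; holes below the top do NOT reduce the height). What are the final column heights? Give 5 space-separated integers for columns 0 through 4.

Answer: 6 7 8 8 0

Derivation:
Drop 1: I rot1 at col 1 lands with bottom-row=0; cleared 0 line(s) (total 0); column heights now [0 4 0 0 0], max=4
Drop 2: O rot0 at col 0 lands with bottom-row=4; cleared 0 line(s) (total 0); column heights now [6 6 0 0 0], max=6
Drop 3: S rot0 at col 1 lands with bottom-row=6; cleared 0 line(s) (total 0); column heights now [6 7 8 8 0], max=8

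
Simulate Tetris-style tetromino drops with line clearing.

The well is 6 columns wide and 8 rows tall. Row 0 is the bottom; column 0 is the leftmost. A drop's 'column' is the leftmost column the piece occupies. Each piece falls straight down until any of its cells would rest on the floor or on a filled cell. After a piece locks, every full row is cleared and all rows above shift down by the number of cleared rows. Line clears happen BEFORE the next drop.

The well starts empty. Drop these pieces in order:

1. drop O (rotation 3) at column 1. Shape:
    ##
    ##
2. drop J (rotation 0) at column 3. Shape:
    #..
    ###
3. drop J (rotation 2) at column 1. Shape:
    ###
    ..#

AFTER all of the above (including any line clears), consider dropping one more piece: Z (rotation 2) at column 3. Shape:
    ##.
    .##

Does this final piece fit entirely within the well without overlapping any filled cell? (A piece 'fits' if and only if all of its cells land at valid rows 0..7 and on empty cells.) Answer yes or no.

Answer: yes

Derivation:
Drop 1: O rot3 at col 1 lands with bottom-row=0; cleared 0 line(s) (total 0); column heights now [0 2 2 0 0 0], max=2
Drop 2: J rot0 at col 3 lands with bottom-row=0; cleared 0 line(s) (total 0); column heights now [0 2 2 2 1 1], max=2
Drop 3: J rot2 at col 1 lands with bottom-row=2; cleared 0 line(s) (total 0); column heights now [0 4 4 4 1 1], max=4
Test piece Z rot2 at col 3 (width 3): heights before test = [0 4 4 4 1 1]; fits = True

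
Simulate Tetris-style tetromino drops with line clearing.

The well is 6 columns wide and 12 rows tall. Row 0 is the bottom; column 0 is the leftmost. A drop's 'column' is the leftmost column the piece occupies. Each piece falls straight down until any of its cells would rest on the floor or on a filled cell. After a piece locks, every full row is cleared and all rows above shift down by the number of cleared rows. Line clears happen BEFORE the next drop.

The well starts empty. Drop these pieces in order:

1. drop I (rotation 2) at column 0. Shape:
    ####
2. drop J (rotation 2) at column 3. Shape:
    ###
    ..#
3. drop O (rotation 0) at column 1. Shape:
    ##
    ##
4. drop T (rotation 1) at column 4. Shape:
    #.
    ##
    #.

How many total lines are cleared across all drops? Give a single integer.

Answer: 0

Derivation:
Drop 1: I rot2 at col 0 lands with bottom-row=0; cleared 0 line(s) (total 0); column heights now [1 1 1 1 0 0], max=1
Drop 2: J rot2 at col 3 lands with bottom-row=0; cleared 0 line(s) (total 0); column heights now [1 1 1 2 2 2], max=2
Drop 3: O rot0 at col 1 lands with bottom-row=1; cleared 0 line(s) (total 0); column heights now [1 3 3 2 2 2], max=3
Drop 4: T rot1 at col 4 lands with bottom-row=2; cleared 0 line(s) (total 0); column heights now [1 3 3 2 5 4], max=5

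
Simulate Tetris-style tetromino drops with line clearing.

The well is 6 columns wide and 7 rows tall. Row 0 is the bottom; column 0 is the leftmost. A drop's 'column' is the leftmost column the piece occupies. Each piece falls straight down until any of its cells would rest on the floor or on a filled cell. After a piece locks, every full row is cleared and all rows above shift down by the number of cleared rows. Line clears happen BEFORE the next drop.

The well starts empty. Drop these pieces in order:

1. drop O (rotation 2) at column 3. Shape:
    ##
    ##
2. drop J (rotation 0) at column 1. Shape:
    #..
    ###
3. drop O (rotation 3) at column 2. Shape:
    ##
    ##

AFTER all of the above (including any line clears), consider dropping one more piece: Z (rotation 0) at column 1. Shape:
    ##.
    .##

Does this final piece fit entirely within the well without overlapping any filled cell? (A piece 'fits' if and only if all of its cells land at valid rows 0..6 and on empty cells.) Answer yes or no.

Answer: yes

Derivation:
Drop 1: O rot2 at col 3 lands with bottom-row=0; cleared 0 line(s) (total 0); column heights now [0 0 0 2 2 0], max=2
Drop 2: J rot0 at col 1 lands with bottom-row=2; cleared 0 line(s) (total 0); column heights now [0 4 3 3 2 0], max=4
Drop 3: O rot3 at col 2 lands with bottom-row=3; cleared 0 line(s) (total 0); column heights now [0 4 5 5 2 0], max=5
Test piece Z rot0 at col 1 (width 3): heights before test = [0 4 5 5 2 0]; fits = True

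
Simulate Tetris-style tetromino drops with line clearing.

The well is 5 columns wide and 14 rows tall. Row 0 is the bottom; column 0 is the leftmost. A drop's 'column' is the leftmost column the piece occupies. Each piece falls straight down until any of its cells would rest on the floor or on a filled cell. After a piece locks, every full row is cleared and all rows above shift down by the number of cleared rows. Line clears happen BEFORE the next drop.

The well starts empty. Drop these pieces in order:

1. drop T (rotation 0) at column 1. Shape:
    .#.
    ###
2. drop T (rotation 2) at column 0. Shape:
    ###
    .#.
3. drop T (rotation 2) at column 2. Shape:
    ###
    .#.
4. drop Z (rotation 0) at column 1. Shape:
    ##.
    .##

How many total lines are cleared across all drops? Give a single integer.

Answer: 0

Derivation:
Drop 1: T rot0 at col 1 lands with bottom-row=0; cleared 0 line(s) (total 0); column heights now [0 1 2 1 0], max=2
Drop 2: T rot2 at col 0 lands with bottom-row=1; cleared 0 line(s) (total 0); column heights now [3 3 3 1 0], max=3
Drop 3: T rot2 at col 2 lands with bottom-row=2; cleared 0 line(s) (total 0); column heights now [3 3 4 4 4], max=4
Drop 4: Z rot0 at col 1 lands with bottom-row=4; cleared 0 line(s) (total 0); column heights now [3 6 6 5 4], max=6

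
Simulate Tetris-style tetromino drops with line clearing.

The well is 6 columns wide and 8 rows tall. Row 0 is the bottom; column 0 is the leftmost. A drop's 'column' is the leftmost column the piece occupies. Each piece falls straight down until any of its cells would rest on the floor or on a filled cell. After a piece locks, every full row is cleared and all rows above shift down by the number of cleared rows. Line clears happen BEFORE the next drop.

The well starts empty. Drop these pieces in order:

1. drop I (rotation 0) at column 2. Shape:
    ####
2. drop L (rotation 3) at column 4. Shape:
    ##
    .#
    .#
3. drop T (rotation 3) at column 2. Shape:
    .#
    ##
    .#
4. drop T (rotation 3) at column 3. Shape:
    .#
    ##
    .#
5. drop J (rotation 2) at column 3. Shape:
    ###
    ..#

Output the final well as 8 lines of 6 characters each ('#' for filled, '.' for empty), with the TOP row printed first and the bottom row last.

Drop 1: I rot0 at col 2 lands with bottom-row=0; cleared 0 line(s) (total 0); column heights now [0 0 1 1 1 1], max=1
Drop 2: L rot3 at col 4 lands with bottom-row=1; cleared 0 line(s) (total 0); column heights now [0 0 1 1 4 4], max=4
Drop 3: T rot3 at col 2 lands with bottom-row=1; cleared 0 line(s) (total 0); column heights now [0 0 3 4 4 4], max=4
Drop 4: T rot3 at col 3 lands with bottom-row=4; cleared 0 line(s) (total 0); column heights now [0 0 3 6 7 4], max=7
Drop 5: J rot2 at col 3 lands with bottom-row=6; cleared 0 line(s) (total 0); column heights now [0 0 3 8 8 8], max=8

Answer: ...###
....##
...##.
....#.
...###
..##.#
...#.#
..####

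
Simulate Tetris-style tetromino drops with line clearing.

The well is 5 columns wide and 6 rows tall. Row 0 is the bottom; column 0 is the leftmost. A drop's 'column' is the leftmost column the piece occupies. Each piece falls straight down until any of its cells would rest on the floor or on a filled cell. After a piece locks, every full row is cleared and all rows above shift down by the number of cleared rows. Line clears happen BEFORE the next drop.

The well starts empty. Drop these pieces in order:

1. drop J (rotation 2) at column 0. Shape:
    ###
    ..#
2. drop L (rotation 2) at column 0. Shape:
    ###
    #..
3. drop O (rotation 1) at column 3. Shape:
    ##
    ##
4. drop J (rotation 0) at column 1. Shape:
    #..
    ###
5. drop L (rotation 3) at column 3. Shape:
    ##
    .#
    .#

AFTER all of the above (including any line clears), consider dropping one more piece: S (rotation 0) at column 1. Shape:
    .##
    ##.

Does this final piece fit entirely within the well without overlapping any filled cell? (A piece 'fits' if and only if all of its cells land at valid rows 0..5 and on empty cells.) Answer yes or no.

Drop 1: J rot2 at col 0 lands with bottom-row=0; cleared 0 line(s) (total 0); column heights now [2 2 2 0 0], max=2
Drop 2: L rot2 at col 0 lands with bottom-row=2; cleared 0 line(s) (total 0); column heights now [4 4 4 0 0], max=4
Drop 3: O rot1 at col 3 lands with bottom-row=0; cleared 1 line(s) (total 1); column heights now [3 3 3 1 1], max=3
Drop 4: J rot0 at col 1 lands with bottom-row=3; cleared 0 line(s) (total 1); column heights now [3 5 4 4 1], max=5
Drop 5: L rot3 at col 3 lands with bottom-row=2; cleared 0 line(s) (total 1); column heights now [3 5 4 5 5], max=5
Test piece S rot0 at col 1 (width 3): heights before test = [3 5 4 5 5]; fits = False

Answer: no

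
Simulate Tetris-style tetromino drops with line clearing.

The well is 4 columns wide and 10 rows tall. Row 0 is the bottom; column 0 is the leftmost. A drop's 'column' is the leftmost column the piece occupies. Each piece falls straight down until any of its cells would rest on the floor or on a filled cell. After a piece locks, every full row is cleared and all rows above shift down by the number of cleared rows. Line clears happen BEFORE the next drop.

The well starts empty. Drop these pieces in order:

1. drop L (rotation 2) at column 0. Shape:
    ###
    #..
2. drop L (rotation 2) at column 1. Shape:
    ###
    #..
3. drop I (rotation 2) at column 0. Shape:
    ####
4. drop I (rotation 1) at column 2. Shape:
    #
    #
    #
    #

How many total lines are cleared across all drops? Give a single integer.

Answer: 1

Derivation:
Drop 1: L rot2 at col 0 lands with bottom-row=0; cleared 0 line(s) (total 0); column heights now [2 2 2 0], max=2
Drop 2: L rot2 at col 1 lands with bottom-row=2; cleared 0 line(s) (total 0); column heights now [2 4 4 4], max=4
Drop 3: I rot2 at col 0 lands with bottom-row=4; cleared 1 line(s) (total 1); column heights now [2 4 4 4], max=4
Drop 4: I rot1 at col 2 lands with bottom-row=4; cleared 0 line(s) (total 1); column heights now [2 4 8 4], max=8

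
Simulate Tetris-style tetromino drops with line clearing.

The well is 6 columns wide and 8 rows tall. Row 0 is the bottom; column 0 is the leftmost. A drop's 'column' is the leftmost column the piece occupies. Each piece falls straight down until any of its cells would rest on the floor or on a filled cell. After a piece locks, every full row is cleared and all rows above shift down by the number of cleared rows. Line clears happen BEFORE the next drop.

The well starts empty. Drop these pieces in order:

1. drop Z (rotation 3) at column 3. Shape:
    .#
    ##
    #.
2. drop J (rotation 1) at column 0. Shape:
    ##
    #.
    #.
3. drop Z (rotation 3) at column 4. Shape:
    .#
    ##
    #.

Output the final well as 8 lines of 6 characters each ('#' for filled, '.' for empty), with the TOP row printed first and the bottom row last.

Answer: ......
......
.....#
....##
....#.
##..#.
#..##.
#..#..

Derivation:
Drop 1: Z rot3 at col 3 lands with bottom-row=0; cleared 0 line(s) (total 0); column heights now [0 0 0 2 3 0], max=3
Drop 2: J rot1 at col 0 lands with bottom-row=0; cleared 0 line(s) (total 0); column heights now [3 3 0 2 3 0], max=3
Drop 3: Z rot3 at col 4 lands with bottom-row=3; cleared 0 line(s) (total 0); column heights now [3 3 0 2 5 6], max=6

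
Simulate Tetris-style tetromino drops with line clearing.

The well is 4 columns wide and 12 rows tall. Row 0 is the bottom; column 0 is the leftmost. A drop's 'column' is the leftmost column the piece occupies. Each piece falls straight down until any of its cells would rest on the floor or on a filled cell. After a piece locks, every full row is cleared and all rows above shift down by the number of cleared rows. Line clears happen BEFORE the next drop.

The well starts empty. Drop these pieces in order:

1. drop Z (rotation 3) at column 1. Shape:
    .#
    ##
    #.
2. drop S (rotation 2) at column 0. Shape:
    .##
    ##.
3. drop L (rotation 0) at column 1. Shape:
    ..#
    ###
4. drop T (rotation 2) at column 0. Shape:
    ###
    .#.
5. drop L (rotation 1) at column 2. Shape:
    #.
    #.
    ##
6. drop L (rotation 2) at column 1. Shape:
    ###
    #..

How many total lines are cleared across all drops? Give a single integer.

Answer: 0

Derivation:
Drop 1: Z rot3 at col 1 lands with bottom-row=0; cleared 0 line(s) (total 0); column heights now [0 2 3 0], max=3
Drop 2: S rot2 at col 0 lands with bottom-row=2; cleared 0 line(s) (total 0); column heights now [3 4 4 0], max=4
Drop 3: L rot0 at col 1 lands with bottom-row=4; cleared 0 line(s) (total 0); column heights now [3 5 5 6], max=6
Drop 4: T rot2 at col 0 lands with bottom-row=5; cleared 0 line(s) (total 0); column heights now [7 7 7 6], max=7
Drop 5: L rot1 at col 2 lands with bottom-row=7; cleared 0 line(s) (total 0); column heights now [7 7 10 8], max=10
Drop 6: L rot2 at col 1 lands with bottom-row=9; cleared 0 line(s) (total 0); column heights now [7 11 11 11], max=11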